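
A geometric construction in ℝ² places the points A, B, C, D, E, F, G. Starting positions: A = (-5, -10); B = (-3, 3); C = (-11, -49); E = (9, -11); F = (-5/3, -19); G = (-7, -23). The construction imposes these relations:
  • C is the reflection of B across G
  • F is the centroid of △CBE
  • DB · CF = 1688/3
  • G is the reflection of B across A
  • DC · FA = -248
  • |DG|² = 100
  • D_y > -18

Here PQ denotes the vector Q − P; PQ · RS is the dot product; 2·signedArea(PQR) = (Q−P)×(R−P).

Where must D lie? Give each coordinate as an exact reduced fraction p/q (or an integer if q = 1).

1. D_x = 1  [DC · FA = -248 ∩ DB · CF = 1688/3]
2. D_y = -17  [DC · FA = -248 ∩ DB · CF = 1688/3]
   → D = (1, -17)

D = (1, -17)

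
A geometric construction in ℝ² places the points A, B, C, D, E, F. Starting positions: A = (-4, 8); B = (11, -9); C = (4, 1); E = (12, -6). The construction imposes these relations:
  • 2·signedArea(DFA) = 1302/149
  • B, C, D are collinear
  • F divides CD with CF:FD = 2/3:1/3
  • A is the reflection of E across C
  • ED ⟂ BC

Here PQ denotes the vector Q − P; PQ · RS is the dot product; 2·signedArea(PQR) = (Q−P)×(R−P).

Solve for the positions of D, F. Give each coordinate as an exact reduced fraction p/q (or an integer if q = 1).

D = (1478/149, -1111/149)
F = (1184/149, -691/149)

1. D_x = 1478/149  [B, C, D are collinear ∩ ED ⟂ BC]
2. D_y = -1111/149  [B, C, D are collinear ∩ ED ⟂ BC]
   → D = (1478/149, -1111/149)
3. F_x = 1184/149  [F divides CD with CF:FD = 2/3:1/3]
4. F_y = -691/149  [F divides CD with CF:FD = 2/3:1/3]
   → F = (1184/149, -691/149)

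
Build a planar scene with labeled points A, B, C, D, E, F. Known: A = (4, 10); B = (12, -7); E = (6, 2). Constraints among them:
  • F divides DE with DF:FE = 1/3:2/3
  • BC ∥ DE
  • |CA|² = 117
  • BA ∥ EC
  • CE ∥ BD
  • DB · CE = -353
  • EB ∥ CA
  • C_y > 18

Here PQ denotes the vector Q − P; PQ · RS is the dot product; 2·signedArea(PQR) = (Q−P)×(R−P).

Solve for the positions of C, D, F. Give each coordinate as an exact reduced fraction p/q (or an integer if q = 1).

1. C_x = -2  [EB ∥ CA ∩ BA ∥ EC]
2. C_y = 19  [EB ∥ CA ∩ BA ∥ EC]
   → C = (-2, 19)
3. D_x = 20  [BC ∥ DE ∩ CE ∥ BD]
4. D_y = -24  [BC ∥ DE ∩ CE ∥ BD]
   → D = (20, -24)
5. F_x = 46/3  [F divides DE with DF:FE = 1/3:2/3]
6. F_y = -46/3  [F divides DE with DF:FE = 1/3:2/3]
   → F = (46/3, -46/3)

C = (-2, 19)
D = (20, -24)
F = (46/3, -46/3)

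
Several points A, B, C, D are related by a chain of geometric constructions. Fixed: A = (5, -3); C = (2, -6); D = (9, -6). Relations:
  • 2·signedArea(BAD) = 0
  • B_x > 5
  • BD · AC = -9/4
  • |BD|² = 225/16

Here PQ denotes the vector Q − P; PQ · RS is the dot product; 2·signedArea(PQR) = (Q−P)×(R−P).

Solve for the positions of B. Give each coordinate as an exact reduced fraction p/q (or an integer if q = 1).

B = (6, -15/4)

1. B_x = 6  [2·signedArea(BAD) = 0 ∩ BD · AC = -9/4]
2. B_y = -15/4  [2·signedArea(BAD) = 0 ∩ BD · AC = -9/4]
   → B = (6, -15/4)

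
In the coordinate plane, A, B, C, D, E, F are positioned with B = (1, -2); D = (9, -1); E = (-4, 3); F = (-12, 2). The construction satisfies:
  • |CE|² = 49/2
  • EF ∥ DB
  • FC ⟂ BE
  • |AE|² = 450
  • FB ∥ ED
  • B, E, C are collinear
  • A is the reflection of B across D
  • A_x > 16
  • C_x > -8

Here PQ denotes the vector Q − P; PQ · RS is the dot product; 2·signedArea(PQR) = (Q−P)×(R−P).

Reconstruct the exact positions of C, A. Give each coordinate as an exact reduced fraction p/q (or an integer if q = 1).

1. C_x = -15/2  [B, E, C are collinear ∩ FC ⟂ BE]
2. C_y = 13/2  [B, E, C are collinear ∩ FC ⟂ BE]
   → C = (-15/2, 13/2)
3. A_x = 17  [A is the reflection of B across D]
4. A_y = 0  [A is the reflection of B across D]
   → A = (17, 0)

A = (17, 0)
C = (-15/2, 13/2)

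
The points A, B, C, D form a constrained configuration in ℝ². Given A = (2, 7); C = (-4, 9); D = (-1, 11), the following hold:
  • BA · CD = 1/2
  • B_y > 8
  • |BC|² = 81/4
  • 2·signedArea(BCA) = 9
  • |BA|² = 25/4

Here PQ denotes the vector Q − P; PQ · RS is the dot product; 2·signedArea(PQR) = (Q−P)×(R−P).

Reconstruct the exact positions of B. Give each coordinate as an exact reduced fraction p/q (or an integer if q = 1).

B = (1/2, 9)

1. B_x = 1/2  [BA · CD = 1/2 ∩ 2·signedArea(BCA) = 9]
2. B_y = 9  [BA · CD = 1/2 ∩ 2·signedArea(BCA) = 9]
   → B = (1/2, 9)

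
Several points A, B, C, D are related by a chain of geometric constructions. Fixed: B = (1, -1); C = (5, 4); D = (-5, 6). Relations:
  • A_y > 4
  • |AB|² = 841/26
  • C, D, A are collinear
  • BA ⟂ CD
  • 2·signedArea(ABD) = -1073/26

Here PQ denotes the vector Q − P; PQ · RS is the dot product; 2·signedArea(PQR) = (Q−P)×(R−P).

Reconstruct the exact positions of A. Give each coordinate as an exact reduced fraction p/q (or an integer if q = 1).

1. A_x = 55/26  [C, D, A are collinear ∩ BA ⟂ CD]
2. A_y = 119/26  [C, D, A are collinear ∩ BA ⟂ CD]
   → A = (55/26, 119/26)

A = (55/26, 119/26)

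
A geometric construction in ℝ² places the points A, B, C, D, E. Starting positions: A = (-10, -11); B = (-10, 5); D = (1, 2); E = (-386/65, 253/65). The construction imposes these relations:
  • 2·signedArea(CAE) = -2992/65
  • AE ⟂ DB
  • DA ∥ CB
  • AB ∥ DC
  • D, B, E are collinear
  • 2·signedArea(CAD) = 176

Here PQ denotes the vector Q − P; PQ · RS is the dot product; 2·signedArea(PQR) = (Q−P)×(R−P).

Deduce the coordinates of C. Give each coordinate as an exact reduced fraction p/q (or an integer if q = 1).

1. C_x = 1  [DA ∥ CB ∩ AB ∥ DC]
2. C_y = 18  [DA ∥ CB ∩ AB ∥ DC]
   → C = (1, 18)

C = (1, 18)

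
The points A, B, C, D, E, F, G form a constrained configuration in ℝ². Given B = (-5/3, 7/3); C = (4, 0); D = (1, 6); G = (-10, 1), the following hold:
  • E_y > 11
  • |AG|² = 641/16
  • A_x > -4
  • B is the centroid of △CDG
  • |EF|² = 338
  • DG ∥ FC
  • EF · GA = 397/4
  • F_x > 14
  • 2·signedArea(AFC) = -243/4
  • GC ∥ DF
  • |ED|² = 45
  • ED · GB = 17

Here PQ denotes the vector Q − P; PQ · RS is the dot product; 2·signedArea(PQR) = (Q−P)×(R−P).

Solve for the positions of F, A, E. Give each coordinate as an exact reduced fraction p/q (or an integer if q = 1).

1. F_x = 15  [DG ∥ FC ∩ GC ∥ DF]
2. F_y = 5  [DG ∥ FC ∩ GC ∥ DF]
   → F = (15, 5)
3. A_x = -15/4  [line 5·x + -11·y + 163/4 = 0 ∩ |AG|² = 641/16]
4. A_y = 2  [line 5·x + -11·y + 163/4 = 0 ∩ |AG|² = 641/16]
   → A = (-15/4, 2)
5. E_x = -2  [line -25/4·x + -1·y + -1/2 = 0 ∩ |ED|² = 45]
6. E_y = 12  [line -25/4·x + -1·y + -1/2 = 0 ∩ |ED|² = 45]
   → E = (-2, 12)

A = (-15/4, 2)
E = (-2, 12)
F = (15, 5)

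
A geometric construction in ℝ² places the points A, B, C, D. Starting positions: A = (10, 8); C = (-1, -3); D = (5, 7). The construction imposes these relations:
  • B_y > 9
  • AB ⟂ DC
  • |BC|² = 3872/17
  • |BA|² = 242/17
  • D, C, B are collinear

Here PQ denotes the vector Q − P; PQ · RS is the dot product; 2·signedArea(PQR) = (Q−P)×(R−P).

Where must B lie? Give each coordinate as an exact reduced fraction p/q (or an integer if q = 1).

B = (115/17, 169/17)

1. B_x = 115/17  [D, C, B are collinear ∩ AB ⟂ DC]
2. B_y = 169/17  [D, C, B are collinear ∩ AB ⟂ DC]
   → B = (115/17, 169/17)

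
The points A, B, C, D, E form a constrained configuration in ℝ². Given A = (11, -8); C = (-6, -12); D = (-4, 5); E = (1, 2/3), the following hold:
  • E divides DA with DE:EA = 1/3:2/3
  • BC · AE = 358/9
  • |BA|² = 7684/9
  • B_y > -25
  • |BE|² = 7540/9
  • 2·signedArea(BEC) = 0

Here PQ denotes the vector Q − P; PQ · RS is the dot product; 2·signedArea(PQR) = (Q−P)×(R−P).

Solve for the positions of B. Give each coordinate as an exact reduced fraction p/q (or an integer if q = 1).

B = (-13, -74/3)

1. B_x = -13  [2·signedArea(BEC) = 0 ∩ BC · AE = 358/9]
2. B_y = -74/3  [2·signedArea(BEC) = 0 ∩ BC · AE = 358/9]
   → B = (-13, -74/3)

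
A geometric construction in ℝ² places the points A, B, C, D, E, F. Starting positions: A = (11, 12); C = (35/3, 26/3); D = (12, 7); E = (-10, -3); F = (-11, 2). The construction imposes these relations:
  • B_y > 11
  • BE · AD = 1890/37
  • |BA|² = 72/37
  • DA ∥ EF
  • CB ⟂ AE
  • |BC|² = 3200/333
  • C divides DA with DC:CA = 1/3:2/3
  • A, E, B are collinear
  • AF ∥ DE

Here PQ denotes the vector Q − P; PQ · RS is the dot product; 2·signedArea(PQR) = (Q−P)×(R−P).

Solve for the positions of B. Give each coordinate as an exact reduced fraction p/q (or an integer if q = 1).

1. B_x = 365/37  [A, E, B are collinear ∩ CB ⟂ AE]
2. B_y = 414/37  [A, E, B are collinear ∩ CB ⟂ AE]
   → B = (365/37, 414/37)

B = (365/37, 414/37)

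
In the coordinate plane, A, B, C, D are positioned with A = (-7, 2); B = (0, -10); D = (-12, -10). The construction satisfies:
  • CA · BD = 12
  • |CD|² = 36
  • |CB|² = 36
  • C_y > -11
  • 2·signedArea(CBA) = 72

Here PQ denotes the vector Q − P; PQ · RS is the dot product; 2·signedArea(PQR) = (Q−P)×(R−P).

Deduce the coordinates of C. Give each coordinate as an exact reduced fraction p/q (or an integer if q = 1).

1. C_x = -6  [2·signedArea(CBA) = 72 ∩ CA · BD = 12]
2. C_y = -10  [2·signedArea(CBA) = 72 ∩ CA · BD = 12]
   → C = (-6, -10)

C = (-6, -10)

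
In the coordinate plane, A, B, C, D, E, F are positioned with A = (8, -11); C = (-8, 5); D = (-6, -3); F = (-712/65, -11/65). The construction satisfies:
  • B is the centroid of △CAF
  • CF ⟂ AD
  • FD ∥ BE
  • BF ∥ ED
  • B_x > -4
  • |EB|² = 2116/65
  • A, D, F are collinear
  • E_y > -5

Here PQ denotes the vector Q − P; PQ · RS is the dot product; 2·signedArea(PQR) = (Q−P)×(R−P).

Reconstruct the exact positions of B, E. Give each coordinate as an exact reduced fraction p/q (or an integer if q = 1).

B = (-712/195, -401/195)
E = (254/195, -953/195)

1. B_x = -712/195  [B is the centroid of △CAF]
2. B_y = -401/195  [B is the centroid of △CAF]
   → B = (-712/195, -401/195)
3. E_x = 254/195  [BF ∥ ED ∩ FD ∥ BE]
4. E_y = -953/195  [BF ∥ ED ∩ FD ∥ BE]
   → E = (254/195, -953/195)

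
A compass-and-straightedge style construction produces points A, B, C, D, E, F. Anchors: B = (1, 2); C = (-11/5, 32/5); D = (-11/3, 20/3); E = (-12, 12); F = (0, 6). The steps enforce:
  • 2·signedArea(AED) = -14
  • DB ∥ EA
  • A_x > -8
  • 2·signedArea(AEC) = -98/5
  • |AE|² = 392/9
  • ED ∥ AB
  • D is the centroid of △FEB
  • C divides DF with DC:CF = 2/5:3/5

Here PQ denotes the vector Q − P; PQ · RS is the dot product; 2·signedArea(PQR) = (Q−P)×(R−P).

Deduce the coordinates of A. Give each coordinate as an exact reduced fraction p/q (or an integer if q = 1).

A = (-22/3, 22/3)

1. A_x = -22/3  [ED ∥ AB ∩ DB ∥ EA]
2. A_y = 22/3  [ED ∥ AB ∩ DB ∥ EA]
   → A = (-22/3, 22/3)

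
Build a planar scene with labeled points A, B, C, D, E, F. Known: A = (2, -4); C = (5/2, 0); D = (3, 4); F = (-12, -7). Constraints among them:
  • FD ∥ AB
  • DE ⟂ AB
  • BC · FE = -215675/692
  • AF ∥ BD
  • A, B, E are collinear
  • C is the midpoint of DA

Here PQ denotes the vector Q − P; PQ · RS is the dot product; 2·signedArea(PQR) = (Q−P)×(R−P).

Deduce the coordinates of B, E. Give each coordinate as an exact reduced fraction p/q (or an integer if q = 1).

1. B_x = 17  [AF ∥ BD ∩ FD ∥ AB]
2. B_y = 7  [AF ∥ BD ∩ FD ∥ AB]
   → B = (17, 7)
3. E_x = 2237/346  [A, B, E are collinear ∩ DE ⟂ AB]
4. E_y = -251/346  [A, B, E are collinear ∩ DE ⟂ AB]
   → E = (2237/346, -251/346)

B = (17, 7)
E = (2237/346, -251/346)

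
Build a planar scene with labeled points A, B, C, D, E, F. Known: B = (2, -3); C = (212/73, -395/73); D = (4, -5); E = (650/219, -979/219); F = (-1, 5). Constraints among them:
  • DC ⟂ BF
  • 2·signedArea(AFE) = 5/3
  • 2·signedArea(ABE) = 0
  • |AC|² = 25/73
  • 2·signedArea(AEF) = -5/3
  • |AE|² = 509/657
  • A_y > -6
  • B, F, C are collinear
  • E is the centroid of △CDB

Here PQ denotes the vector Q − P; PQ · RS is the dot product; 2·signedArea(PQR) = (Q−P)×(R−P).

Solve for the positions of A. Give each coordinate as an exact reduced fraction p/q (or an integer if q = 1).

A = (252/73, -380/73)

1. A_x = 252/73  [2·signedArea(ABE) = 0 ∩ 2·signedArea(AFE) = 5/3]
2. A_y = -380/73  [2·signedArea(ABE) = 0 ∩ 2·signedArea(AFE) = 5/3]
   → A = (252/73, -380/73)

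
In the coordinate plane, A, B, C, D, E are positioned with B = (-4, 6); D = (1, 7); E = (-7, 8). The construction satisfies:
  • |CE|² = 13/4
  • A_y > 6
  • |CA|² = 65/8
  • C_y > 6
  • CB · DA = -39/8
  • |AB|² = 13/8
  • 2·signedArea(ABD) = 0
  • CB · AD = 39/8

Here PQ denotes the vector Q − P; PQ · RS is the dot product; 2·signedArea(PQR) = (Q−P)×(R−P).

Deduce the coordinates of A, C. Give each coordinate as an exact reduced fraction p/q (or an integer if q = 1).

1. A_x = -11/4  [line -1·x + 5·y + -34 = 0 ∩ |AB|² = 13/8]
2. A_y = 25/4  [line -1·x + 5·y + -34 = 0 ∩ |AB|² = 13/8]
   → A = (-11/4, 25/4)
3. C_x = -11/2  [line -15/4·x + -3/4·y + -123/8 = 0 ∩ |CA|² = 65/8]
4. C_y = 7  [line -15/4·x + -3/4·y + -123/8 = 0 ∩ |CA|² = 65/8]
   → C = (-11/2, 7)

A = (-11/4, 25/4)
C = (-11/2, 7)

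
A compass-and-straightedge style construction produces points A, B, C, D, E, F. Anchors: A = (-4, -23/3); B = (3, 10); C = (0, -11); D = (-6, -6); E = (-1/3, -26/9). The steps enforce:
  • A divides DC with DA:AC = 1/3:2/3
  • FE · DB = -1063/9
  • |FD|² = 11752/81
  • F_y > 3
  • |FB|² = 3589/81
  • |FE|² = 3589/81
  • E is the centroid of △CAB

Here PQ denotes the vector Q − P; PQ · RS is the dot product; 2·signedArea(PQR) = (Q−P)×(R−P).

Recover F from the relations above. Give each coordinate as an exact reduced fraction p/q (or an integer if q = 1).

1. F_x = 4/3  [line -9·x + -16·y + 620/9 = 0 ∩ |FE|² = 3589/81]
2. F_y = 32/9  [line -9·x + -16·y + 620/9 = 0 ∩ |FE|² = 3589/81]
   → F = (4/3, 32/9)

F = (4/3, 32/9)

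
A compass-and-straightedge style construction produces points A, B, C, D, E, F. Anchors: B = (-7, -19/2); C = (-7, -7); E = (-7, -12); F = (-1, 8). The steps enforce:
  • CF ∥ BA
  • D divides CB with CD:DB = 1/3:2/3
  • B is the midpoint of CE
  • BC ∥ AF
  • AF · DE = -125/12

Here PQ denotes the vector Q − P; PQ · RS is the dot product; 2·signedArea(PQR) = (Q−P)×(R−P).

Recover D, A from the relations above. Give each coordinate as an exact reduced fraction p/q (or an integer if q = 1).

A = (-1, 11/2)
D = (-7, -47/6)

1. D_x = -7  [D divides CB with CD:DB = 1/3:2/3]
2. D_y = -47/6  [D divides CB with CD:DB = 1/3:2/3]
   → D = (-7, -47/6)
3. A_x = -1  [BC ∥ AF ∩ CF ∥ BA]
4. A_y = 11/2  [BC ∥ AF ∩ CF ∥ BA]
   → A = (-1, 11/2)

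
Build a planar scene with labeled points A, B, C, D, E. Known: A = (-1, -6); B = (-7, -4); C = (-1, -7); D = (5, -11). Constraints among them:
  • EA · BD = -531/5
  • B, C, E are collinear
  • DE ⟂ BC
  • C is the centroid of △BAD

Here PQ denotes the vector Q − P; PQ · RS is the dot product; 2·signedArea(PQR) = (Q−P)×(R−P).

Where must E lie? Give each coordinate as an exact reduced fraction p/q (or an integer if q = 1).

E = (27/5, -51/5)

1. E_x = 27/5  [B, C, E are collinear ∩ DE ⟂ BC]
2. E_y = -51/5  [B, C, E are collinear ∩ DE ⟂ BC]
   → E = (27/5, -51/5)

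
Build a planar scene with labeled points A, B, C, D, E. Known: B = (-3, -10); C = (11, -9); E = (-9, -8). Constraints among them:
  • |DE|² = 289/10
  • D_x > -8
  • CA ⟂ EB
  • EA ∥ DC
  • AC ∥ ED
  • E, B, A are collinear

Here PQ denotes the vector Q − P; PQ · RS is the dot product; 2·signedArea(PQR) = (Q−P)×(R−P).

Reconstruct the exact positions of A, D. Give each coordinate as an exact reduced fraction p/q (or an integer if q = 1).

A = (93/10, -141/10)
D = (-73/10, -29/10)

1. A_x = 93/10  [E, B, A are collinear ∩ CA ⟂ EB]
2. A_y = -141/10  [E, B, A are collinear ∩ CA ⟂ EB]
   → A = (93/10, -141/10)
3. D_x = -73/10  [EA ∥ DC ∩ AC ∥ ED]
4. D_y = -29/10  [EA ∥ DC ∩ AC ∥ ED]
   → D = (-73/10, -29/10)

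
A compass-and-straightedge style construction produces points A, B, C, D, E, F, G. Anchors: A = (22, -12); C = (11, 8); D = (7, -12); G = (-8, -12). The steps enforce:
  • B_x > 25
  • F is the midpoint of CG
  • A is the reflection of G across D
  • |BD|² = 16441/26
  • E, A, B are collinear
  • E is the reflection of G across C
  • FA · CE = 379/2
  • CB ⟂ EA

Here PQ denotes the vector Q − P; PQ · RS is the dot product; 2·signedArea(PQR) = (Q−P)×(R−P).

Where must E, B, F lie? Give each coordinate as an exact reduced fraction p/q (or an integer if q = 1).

1. E_x = 30  [E is the reflection of G across C]
2. E_y = 28  [E is the reflection of G across C]
   → E = (30, 28)
3. B_x = 661/26  [E, A, B are collinear ∩ CB ⟂ EA]
4. B_y = 133/26  [E, A, B are collinear ∩ CB ⟂ EA]
   → B = (661/26, 133/26)
5. F_x = 3/2  [F is the midpoint of CG]
6. F_y = -2  [F is the midpoint of CG]
   → F = (3/2, -2)

B = (661/26, 133/26)
E = (30, 28)
F = (3/2, -2)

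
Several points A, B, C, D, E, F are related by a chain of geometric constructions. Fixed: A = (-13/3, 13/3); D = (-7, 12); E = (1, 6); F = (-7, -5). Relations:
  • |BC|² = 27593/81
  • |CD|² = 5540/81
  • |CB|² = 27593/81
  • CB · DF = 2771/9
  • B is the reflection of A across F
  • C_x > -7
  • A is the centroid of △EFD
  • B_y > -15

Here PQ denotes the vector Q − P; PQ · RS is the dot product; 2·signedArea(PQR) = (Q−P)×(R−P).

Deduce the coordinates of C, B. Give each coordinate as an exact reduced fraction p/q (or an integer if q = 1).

1. B_x = -29/3  [B is the reflection of A across F]
2. B_y = -43/3  [B is the reflection of A across F]
   → B = (-29/3, -43/3)
3. C_y = 34/9  [CB · DF = 2771/9]
4. C_x = -55/9  [|CB|² = 27593/81]
   → C = (-55/9, 34/9)

B = (-29/3, -43/3)
C = (-55/9, 34/9)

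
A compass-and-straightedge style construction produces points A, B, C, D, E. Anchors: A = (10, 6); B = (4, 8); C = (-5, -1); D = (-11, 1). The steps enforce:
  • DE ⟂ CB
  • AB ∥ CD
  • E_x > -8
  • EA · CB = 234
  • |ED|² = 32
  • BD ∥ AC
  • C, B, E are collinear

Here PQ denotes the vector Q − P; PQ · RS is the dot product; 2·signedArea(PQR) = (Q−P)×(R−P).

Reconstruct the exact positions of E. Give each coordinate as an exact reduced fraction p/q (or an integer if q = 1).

1. E_x = -7  [C, B, E are collinear ∩ DE ⟂ CB]
2. E_y = -3  [C, B, E are collinear ∩ DE ⟂ CB]
   → E = (-7, -3)

E = (-7, -3)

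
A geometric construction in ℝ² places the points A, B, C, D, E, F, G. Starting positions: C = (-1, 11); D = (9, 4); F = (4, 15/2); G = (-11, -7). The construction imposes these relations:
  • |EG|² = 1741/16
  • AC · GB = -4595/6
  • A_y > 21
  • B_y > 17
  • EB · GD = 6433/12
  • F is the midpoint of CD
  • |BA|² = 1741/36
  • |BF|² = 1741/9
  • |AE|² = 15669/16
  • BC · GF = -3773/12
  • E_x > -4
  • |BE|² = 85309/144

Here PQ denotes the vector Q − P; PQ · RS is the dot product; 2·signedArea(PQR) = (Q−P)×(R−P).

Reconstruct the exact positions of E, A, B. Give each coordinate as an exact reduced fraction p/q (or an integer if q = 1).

1. B_x = 14  [line -15·x + -29/2·y + 5507/12 = 0 ∩ |BF|² = 1741/9]
2. B_y = 103/6  [line -15·x + -29/2·y + 5507/12 = 0 ∩ |BF|² = 1741/9]
   → B = (14, 103/6)
3. E_x = -7/2  [line -20·x + -11·y + -269/4 = 0 ∩ |BE|² = 85309/144]
4. E_y = 1/4  [line -20·x + -11·y + -269/4 = 0 ∩ |BE|² = 85309/144]
   → E = (-7/2, 1/4)
5. A_x = 19  [line -25·x + -145/6·y + 3020/3 = 0 ∩ |AE|² = 15669/16]
6. A_y = 22  [line -25·x + -145/6·y + 3020/3 = 0 ∩ |AE|² = 15669/16]
   → A = (19, 22)

A = (19, 22)
B = (14, 103/6)
E = (-7/2, 1/4)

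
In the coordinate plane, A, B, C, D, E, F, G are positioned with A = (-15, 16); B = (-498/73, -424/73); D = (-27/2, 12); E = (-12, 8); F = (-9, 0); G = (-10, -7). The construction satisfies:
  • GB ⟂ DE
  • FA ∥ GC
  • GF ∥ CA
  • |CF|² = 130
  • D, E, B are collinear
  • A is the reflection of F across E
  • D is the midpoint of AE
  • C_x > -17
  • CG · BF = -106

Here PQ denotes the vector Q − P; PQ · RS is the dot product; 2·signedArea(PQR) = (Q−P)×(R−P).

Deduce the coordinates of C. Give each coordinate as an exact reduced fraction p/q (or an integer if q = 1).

1. C_x = -16  [GF ∥ CA ∩ FA ∥ GC]
2. C_y = 9  [GF ∥ CA ∩ FA ∥ GC]
   → C = (-16, 9)

C = (-16, 9)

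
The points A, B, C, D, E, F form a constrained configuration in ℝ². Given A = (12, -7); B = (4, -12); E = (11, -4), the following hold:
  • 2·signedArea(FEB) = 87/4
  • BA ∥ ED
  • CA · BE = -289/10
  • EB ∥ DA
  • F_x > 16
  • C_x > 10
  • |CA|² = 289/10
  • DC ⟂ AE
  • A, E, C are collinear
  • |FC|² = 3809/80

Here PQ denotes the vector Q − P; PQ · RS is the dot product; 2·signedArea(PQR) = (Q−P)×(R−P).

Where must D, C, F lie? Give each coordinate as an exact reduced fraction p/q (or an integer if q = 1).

C = (103/10, -19/10)
D = (19, 1)
F = (17, -1/4)

1. D_x = 19  [EB ∥ DA ∩ BA ∥ ED]
2. D_y = 1  [EB ∥ DA ∩ BA ∥ ED]
   → D = (19, 1)
3. C_x = 103/10  [A, E, C are collinear ∩ DC ⟂ AE]
4. C_y = -19/10  [A, E, C are collinear ∩ DC ⟂ AE]
   → C = (103/10, -19/10)
5. F_x = 17  [line 8·x + -7·y + -551/4 = 0 ∩ |FC|² = 3809/80]
6. F_y = -1/4  [line 8·x + -7·y + -551/4 = 0 ∩ |FC|² = 3809/80]
   → F = (17, -1/4)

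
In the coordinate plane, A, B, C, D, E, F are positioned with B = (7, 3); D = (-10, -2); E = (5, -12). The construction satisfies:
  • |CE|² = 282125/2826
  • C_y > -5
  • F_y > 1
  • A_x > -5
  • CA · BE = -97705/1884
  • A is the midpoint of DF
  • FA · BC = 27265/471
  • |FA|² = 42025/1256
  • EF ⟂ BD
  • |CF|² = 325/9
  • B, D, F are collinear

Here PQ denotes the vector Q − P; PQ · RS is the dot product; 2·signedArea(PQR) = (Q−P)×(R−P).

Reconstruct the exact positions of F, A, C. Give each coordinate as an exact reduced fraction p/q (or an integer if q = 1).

A = (-2795/628, -231/628)
C = (-1225/942, -1333/314)
F = (345/314, 397/314)

1. F_x = 345/314  [B, D, F are collinear ∩ EF ⟂ BD]
2. F_y = 397/314  [B, D, F are collinear ∩ EF ⟂ BD]
   → F = (345/314, 397/314)
3. A_x = -2795/628  [A is the midpoint of DF]
4. A_y = -231/628  [A is the midpoint of DF]
   → A = (-2795/628, -231/628)
5. C_x = -1225/942  [CA · BE = -97705/1884 ∩ FA · BC = 27265/471]
6. C_y = -1333/314  [CA · BE = -97705/1884 ∩ FA · BC = 27265/471]
   → C = (-1225/942, -1333/314)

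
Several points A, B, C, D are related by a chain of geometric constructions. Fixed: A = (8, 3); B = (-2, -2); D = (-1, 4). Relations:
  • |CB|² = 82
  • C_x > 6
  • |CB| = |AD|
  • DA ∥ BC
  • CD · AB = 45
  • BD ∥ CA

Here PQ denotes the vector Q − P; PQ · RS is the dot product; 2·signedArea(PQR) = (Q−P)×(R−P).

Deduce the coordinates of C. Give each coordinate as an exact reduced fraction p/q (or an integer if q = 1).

C = (7, -3)

1. C_x = 7  [BD ∥ CA ∩ DA ∥ BC]
2. C_y = -3  [BD ∥ CA ∩ DA ∥ BC]
   → C = (7, -3)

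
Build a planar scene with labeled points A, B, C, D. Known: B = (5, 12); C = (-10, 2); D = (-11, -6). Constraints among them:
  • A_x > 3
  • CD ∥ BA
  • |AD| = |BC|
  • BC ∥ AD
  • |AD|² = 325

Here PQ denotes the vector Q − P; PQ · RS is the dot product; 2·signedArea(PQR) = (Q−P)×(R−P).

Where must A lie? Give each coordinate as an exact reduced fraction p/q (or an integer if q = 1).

A = (4, 4)

1. A_x = 4  [BC ∥ AD ∩ CD ∥ BA]
2. A_y = 4  [BC ∥ AD ∩ CD ∥ BA]
   → A = (4, 4)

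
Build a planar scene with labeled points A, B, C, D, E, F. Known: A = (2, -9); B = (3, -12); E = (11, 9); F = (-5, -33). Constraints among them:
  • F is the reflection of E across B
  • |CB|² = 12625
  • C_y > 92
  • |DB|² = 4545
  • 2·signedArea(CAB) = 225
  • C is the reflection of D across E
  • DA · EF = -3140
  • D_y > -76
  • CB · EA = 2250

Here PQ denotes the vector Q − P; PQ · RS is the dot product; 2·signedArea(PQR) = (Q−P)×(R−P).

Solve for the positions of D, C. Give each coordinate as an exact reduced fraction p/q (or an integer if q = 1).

C = (43, 93)
D = (-21, -75)

1. D_x = -21  [line 16·x + 42·y + 3486 = 0 ∩ |DB|² = 4545]
2. D_y = -75  [line 16·x + 42·y + 3486 = 0 ∩ |DB|² = 4545]
   → D = (-21, -75)
3. C_x = 43  [C is the reflection of D across E]
4. C_y = 93  [C is the reflection of D across E]
   → C = (43, 93)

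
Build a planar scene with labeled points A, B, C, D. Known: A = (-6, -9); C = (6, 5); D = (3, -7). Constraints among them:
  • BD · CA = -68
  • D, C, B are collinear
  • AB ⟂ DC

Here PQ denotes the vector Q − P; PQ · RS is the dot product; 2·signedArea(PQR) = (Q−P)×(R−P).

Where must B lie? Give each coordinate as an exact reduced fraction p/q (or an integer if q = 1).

1. B_x = 2  [D, C, B are collinear ∩ AB ⟂ DC]
2. B_y = -11  [D, C, B are collinear ∩ AB ⟂ DC]
   → B = (2, -11)

B = (2, -11)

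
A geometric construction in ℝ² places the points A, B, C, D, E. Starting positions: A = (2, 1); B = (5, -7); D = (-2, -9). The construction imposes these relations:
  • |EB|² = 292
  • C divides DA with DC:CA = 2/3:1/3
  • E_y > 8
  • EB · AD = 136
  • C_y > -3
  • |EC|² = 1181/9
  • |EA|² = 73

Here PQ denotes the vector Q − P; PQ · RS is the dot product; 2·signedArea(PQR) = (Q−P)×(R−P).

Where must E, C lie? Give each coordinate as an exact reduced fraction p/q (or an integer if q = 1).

1. E_x = -1  [line 4·x + 10·y + -86 = 0 ∩ |EB|² = 292]
2. E_y = 9  [line 4·x + 10·y + -86 = 0 ∩ |EB|² = 292]
   → E = (-1, 9)
3. C_x = 2/3  [C divides DA with DC:CA = 2/3:1/3]
4. C_y = -7/3  [C divides DA with DC:CA = 2/3:1/3]
   → C = (2/3, -7/3)

C = (2/3, -7/3)
E = (-1, 9)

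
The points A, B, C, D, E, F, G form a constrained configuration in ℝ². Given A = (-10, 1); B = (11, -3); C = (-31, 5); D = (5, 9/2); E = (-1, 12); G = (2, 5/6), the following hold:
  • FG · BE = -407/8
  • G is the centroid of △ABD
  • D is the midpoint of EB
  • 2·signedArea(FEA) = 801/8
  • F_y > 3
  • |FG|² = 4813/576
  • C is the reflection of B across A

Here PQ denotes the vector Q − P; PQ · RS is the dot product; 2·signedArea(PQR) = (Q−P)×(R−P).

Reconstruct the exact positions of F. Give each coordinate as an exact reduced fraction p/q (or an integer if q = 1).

1. F_x = 5/4  [FG · BE = -407/8 ∩ 2·signedArea(FEA) = 801/8]
2. F_y = 29/8  [FG · BE = -407/8 ∩ 2·signedArea(FEA) = 801/8]
   → F = (5/4, 29/8)

F = (5/4, 29/8)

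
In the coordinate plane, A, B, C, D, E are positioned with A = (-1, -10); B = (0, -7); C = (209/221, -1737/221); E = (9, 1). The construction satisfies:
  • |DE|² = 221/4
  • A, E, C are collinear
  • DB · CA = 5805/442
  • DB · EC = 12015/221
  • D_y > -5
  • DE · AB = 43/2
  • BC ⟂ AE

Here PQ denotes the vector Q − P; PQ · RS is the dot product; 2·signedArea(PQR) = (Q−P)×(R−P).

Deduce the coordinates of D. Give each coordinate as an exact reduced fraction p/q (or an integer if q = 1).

D = (4, -9/2)

1. D_x = 4  [DB · EC = 12015/221 ∩ DE · AB = 43/2]
2. D_y = -9/2  [DB · EC = 12015/221 ∩ DE · AB = 43/2]
   → D = (4, -9/2)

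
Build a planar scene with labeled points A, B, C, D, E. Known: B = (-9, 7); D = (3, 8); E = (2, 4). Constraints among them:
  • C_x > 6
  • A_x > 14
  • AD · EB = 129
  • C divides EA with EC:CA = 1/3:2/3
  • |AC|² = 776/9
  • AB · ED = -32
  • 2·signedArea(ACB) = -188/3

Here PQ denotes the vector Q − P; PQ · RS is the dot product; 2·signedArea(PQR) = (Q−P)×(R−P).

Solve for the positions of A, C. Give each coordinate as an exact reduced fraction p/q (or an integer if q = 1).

A = (15, 9)
C = (19/3, 17/3)

1. A_x = 15  [AB · ED = -32 ∩ AD · EB = 129]
2. A_y = 9  [AB · ED = -32 ∩ AD · EB = 129]
   → A = (15, 9)
3. C_x = 19/3  [C divides EA with EC:CA = 1/3:2/3]
4. C_y = 17/3  [C divides EA with EC:CA = 1/3:2/3]
   → C = (19/3, 17/3)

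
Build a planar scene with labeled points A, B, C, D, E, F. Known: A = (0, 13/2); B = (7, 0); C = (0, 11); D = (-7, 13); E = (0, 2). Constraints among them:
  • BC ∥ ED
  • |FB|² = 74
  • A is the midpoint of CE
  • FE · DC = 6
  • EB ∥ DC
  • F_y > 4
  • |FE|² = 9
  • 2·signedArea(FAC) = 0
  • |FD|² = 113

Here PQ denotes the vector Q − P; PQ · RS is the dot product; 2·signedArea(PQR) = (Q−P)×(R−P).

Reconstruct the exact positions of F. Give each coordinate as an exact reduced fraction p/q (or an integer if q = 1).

1. F_x = 0  [2·signedArea(FAC) = 0 ∩ FE · DC = 6]
2. F_y = 5  [2·signedArea(FAC) = 0 ∩ FE · DC = 6]
   → F = (0, 5)

F = (0, 5)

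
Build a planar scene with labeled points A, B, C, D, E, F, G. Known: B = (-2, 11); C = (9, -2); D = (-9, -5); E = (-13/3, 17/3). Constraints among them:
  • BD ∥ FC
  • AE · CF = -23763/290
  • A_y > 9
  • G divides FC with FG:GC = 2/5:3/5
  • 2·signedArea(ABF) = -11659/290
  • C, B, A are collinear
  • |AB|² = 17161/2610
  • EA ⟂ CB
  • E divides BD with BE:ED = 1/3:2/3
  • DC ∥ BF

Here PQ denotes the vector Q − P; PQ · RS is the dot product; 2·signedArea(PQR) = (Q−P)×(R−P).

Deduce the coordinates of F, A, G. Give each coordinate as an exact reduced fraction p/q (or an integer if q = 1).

A = (-299/870, 7867/870)
F = (16, 14)
G = (66/5, 38/5)

1. F_x = 16  [BD ∥ FC ∩ DC ∥ BF]
2. F_y = 14  [BD ∥ FC ∩ DC ∥ BF]
   → F = (16, 14)
3. A_x = -299/870  [C, B, A are collinear ∩ EA ⟂ CB]
4. A_y = 7867/870  [C, B, A are collinear ∩ EA ⟂ CB]
   → A = (-299/870, 7867/870)
5. G_x = 66/5  [G divides FC with FG:GC = 2/5:3/5]
6. G_y = 38/5  [G divides FC with FG:GC = 2/5:3/5]
   → G = (66/5, 38/5)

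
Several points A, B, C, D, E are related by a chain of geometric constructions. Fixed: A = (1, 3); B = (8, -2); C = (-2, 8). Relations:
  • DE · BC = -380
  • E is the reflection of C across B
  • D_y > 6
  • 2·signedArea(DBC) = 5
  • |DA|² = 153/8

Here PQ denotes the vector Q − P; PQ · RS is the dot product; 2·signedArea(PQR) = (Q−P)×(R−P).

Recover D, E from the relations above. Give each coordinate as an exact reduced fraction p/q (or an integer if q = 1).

D = (-5/4, 27/4)
E = (18, -12)

1. D_x = -5/4  [line -10·x + -10·y + 55 = 0 ∩ |DA|² = 153/8]
2. D_y = 27/4  [line -10·x + -10·y + 55 = 0 ∩ |DA|² = 153/8]
   → D = (-5/4, 27/4)
3. E_x = 18  [E is the reflection of C across B]
4. E_y = -12  [E is the reflection of C across B]
   → E = (18, -12)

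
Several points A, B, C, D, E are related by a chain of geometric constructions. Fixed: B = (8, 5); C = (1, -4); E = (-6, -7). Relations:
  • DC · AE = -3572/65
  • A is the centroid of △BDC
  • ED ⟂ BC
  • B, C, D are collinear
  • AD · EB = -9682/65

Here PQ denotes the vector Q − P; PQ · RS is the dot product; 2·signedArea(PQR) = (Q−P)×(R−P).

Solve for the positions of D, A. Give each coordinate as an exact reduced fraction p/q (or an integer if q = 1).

1. D_x = -201/65  [B, C, D are collinear ∩ ED ⟂ BC]
2. D_y = -602/65  [B, C, D are collinear ∩ ED ⟂ BC]
   → D = (-201/65, -602/65)
3. A_x = 128/65  [A is the centroid of △BDC]
4. A_y = -179/65  [A is the centroid of △BDC]
   → A = (128/65, -179/65)

A = (128/65, -179/65)
D = (-201/65, -602/65)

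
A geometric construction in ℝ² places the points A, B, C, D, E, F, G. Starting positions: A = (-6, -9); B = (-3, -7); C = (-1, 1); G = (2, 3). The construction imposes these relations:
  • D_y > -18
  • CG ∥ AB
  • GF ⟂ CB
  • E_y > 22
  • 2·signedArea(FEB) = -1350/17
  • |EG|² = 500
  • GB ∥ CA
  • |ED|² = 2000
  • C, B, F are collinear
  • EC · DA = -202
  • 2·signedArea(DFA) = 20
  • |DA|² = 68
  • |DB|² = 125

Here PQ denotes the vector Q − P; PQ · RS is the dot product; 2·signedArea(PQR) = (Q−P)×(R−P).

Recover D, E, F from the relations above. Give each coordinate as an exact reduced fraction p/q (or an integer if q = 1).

D = (-8, -17)
E = (12, 23)
F = (-6/17, 61/17)

1. F_x = -6/17  [C, B, F are collinear ∩ GF ⟂ CB]
2. F_y = 61/17  [C, B, F are collinear ∩ GF ⟂ CB]
   → F = (-6/17, 61/17)
3. E_x = 12  [line -180/17·x + 45/17·y + 1125/17 = 0 ∩ |EG|² = 500]
4. E_y = 23  [line -180/17·x + 45/17·y + 1125/17 = 0 ∩ |EG|² = 500]
   → E = (12, 23)
5. D_x = -8  [2·signedArea(DFA) = 20 ∩ EC · DA = -202]
6. D_y = -17  [2·signedArea(DFA) = 20 ∩ EC · DA = -202]
   → D = (-8, -17)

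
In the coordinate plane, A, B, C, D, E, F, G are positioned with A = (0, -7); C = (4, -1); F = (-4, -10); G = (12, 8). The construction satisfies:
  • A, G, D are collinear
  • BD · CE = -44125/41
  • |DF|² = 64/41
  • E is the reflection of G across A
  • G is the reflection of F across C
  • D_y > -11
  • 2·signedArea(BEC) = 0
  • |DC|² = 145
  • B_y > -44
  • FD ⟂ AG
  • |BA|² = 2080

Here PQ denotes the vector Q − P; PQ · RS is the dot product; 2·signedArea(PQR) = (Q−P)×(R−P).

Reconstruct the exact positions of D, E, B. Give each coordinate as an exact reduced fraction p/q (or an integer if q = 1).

1. D_x = -124/41  [A, G, D are collinear ∩ FD ⟂ AG]
2. D_y = -442/41  [A, G, D are collinear ∩ FD ⟂ AG]
   → D = (-124/41, -442/41)
3. E_x = -12  [E is the reflection of G across A]
4. E_y = -22  [E is the reflection of G across A]
   → E = (-12, -22)
5. B_x = -28  [2·signedArea(BEC) = 0 ∩ BD · CE = -44125/41]
6. B_y = -43  [2·signedArea(BEC) = 0 ∩ BD · CE = -44125/41]
   → B = (-28, -43)

B = (-28, -43)
D = (-124/41, -442/41)
E = (-12, -22)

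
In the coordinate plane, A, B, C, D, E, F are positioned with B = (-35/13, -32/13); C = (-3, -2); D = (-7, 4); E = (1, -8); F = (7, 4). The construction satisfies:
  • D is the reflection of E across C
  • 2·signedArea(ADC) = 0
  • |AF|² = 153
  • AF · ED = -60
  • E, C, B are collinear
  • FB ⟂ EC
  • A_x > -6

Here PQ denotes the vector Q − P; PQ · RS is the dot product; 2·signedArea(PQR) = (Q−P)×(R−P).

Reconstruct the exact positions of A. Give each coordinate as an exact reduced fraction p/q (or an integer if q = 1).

1. A_x = -5  [2·signedArea(ADC) = 0 ∩ AF · ED = -60]
2. A_y = 1  [2·signedArea(ADC) = 0 ∩ AF · ED = -60]
   → A = (-5, 1)

A = (-5, 1)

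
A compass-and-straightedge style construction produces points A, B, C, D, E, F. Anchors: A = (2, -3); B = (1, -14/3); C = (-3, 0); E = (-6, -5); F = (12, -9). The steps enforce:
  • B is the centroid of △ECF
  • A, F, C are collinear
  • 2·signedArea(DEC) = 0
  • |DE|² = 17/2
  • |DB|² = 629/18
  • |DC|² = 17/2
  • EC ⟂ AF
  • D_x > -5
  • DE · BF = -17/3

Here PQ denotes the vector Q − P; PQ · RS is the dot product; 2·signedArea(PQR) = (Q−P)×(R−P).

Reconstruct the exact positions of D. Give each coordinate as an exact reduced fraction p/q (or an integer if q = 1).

1. D_x = -9/2  [2·signedArea(DEC) = 0 ∩ DE · BF = -17/3]
2. D_y = -5/2  [2·signedArea(DEC) = 0 ∩ DE · BF = -17/3]
   → D = (-9/2, -5/2)

D = (-9/2, -5/2)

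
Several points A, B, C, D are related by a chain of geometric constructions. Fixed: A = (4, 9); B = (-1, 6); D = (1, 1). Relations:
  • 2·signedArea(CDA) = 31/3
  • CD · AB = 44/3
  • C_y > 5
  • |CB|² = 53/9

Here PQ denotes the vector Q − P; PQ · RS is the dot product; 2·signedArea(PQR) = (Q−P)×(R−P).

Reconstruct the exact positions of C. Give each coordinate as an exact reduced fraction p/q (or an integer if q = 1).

1. C_x = 4/3  [2·signedArea(CDA) = 31/3 ∩ CD · AB = 44/3]
2. C_y = 16/3  [2·signedArea(CDA) = 31/3 ∩ CD · AB = 44/3]
   → C = (4/3, 16/3)

C = (4/3, 16/3)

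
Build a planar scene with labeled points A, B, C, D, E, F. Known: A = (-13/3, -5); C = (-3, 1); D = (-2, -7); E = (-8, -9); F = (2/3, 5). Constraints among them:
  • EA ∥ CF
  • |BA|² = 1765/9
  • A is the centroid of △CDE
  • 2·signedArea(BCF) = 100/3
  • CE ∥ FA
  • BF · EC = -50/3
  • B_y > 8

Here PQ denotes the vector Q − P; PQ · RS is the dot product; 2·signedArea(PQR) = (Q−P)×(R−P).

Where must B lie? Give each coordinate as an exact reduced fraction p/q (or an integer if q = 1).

1. B_x = -4  [2·signedArea(BCF) = 100/3 ∩ BF · EC = -50/3]
2. B_y = 9  [2·signedArea(BCF) = 100/3 ∩ BF · EC = -50/3]
   → B = (-4, 9)

B = (-4, 9)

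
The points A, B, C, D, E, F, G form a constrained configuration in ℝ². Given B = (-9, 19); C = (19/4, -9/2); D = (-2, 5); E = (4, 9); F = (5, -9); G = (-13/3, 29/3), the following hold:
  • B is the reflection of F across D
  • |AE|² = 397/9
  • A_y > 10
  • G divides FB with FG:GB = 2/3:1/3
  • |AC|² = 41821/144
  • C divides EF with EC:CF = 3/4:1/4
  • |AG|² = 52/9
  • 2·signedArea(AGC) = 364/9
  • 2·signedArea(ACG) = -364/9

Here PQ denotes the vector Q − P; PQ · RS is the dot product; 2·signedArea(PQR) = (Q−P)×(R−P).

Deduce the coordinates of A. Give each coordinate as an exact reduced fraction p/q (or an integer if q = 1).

A = (-7/3, 11)

1. A_x = -7/3  [line -85/6·x + -109/12·y + 2407/36 = 0 ∩ |AE|² = 397/9]
2. A_y = 11  [line -85/6·x + -109/12·y + 2407/36 = 0 ∩ |AE|² = 397/9]
   → A = (-7/3, 11)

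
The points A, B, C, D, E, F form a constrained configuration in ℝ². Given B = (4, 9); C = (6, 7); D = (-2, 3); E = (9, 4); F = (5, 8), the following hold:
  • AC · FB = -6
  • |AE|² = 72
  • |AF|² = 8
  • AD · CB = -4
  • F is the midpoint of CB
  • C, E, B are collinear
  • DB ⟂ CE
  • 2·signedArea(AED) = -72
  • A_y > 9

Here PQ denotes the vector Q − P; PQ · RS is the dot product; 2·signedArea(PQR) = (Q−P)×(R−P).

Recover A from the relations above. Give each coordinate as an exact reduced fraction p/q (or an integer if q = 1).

A = (3, 10)

1. A_x = 3  [AC · FB = -6 ∩ 2·signedArea(AED) = -72]
2. A_y = 10  [AC · FB = -6 ∩ 2·signedArea(AED) = -72]
   → A = (3, 10)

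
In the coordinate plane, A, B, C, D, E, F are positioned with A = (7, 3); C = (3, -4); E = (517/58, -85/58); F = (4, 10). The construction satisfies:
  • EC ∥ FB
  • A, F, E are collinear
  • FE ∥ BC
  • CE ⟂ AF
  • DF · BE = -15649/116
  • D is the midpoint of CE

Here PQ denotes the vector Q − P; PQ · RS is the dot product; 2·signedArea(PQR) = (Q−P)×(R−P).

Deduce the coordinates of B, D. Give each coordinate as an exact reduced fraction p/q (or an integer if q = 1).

B = (-111/58, 433/58)
D = (691/116, -317/116)

1. B_x = -111/58  [FE ∥ BC ∩ EC ∥ FB]
2. B_y = 433/58  [FE ∥ BC ∩ EC ∥ FB]
   → B = (-111/58, 433/58)
3. D_x = 691/116  [D is the midpoint of CE]
4. D_y = -317/116  [D is the midpoint of CE]
   → D = (691/116, -317/116)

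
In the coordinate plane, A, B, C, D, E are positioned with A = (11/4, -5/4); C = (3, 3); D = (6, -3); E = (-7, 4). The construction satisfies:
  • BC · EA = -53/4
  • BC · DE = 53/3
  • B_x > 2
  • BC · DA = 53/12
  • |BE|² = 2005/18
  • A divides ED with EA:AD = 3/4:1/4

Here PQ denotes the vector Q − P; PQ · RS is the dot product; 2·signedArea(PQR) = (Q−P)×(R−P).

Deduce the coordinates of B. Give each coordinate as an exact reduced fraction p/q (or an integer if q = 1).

1. B_x = 17/6  [line 13/4·x + -7/4·y + -107/12 = 0 ∩ |BE|² = 2005/18]
2. B_y = 1/6  [line 13/4·x + -7/4·y + -107/12 = 0 ∩ |BE|² = 2005/18]
   → B = (17/6, 1/6)

B = (17/6, 1/6)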